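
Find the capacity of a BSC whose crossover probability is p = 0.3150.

For BSC with error probability p:
C = 1 - H(p) where H(p) is binary entropy
H(0.3150) = -0.3150 × log₂(0.3150) - 0.6850 × log₂(0.6850)
H(p) = 0.8989
C = 1 - 0.8989 = 0.1011 bits/use


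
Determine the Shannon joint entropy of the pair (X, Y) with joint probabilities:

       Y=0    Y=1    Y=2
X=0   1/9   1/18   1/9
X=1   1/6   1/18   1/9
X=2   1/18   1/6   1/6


H(X,Y) = -Σ p(x,y) log₂ p(x,y)
  p(0,0)=1/9: -0.1111 × log₂(0.1111) = 0.3522
  p(0,1)=1/18: -0.0556 × log₂(0.0556) = 0.2317
  p(0,2)=1/9: -0.1111 × log₂(0.1111) = 0.3522
  p(1,0)=1/6: -0.1667 × log₂(0.1667) = 0.4308
  p(1,1)=1/18: -0.0556 × log₂(0.0556) = 0.2317
  p(1,2)=1/9: -0.1111 × log₂(0.1111) = 0.3522
  p(2,0)=1/18: -0.0556 × log₂(0.0556) = 0.2317
  p(2,1)=1/6: -0.1667 × log₂(0.1667) = 0.4308
  p(2,2)=1/6: -0.1667 × log₂(0.1667) = 0.4308
H(X,Y) = 3.0441 bits


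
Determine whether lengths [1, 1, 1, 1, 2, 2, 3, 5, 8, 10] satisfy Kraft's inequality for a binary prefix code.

Kraft inequality: Σ 2^(-l_i) ≤ 1 for prefix-free code
Calculating: 2^(-1) + 2^(-1) + 2^(-1) + 2^(-1) + 2^(-2) + 2^(-2) + 2^(-3) + 2^(-5) + 2^(-8) + 2^(-10)
= 0.5 + 0.5 + 0.5 + 0.5 + 0.25 + 0.25 + 0.125 + 0.03125 + 0.00390625 + 0.0009765625
= 2.6611
Since 2.6611 > 1, prefix-free code does not exist


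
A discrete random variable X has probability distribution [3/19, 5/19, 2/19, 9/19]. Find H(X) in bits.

H(X) = -Σ p(x) log₂ p(x)
  -3/19 × log₂(3/19) = 0.4205
  -5/19 × log₂(5/19) = 0.5068
  -2/19 × log₂(2/19) = 0.3419
  -9/19 × log₂(9/19) = 0.5106
H(X) = 1.7798 bits


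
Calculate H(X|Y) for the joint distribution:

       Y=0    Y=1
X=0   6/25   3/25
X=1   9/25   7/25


H(X|Y) = Σ_y p(y) H(X|Y=y)
  p(Y=0) = 3/5, H(X|Y=0) = 0.9710
  p(Y=1) = 2/5, H(X|Y=1) = 0.8813
H(X|Y) = 0.6000×0.9710 + 0.4000×0.8813 = 0.9351 bits


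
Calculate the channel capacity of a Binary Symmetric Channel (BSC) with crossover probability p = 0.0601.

For BSC with error probability p:
C = 1 - H(p) where H(p) is binary entropy
H(0.0601) = -0.0601 × log₂(0.0601) - 0.9399 × log₂(0.9399)
H(p) = 0.3278
C = 1 - 0.3278 = 0.6722 bits/use


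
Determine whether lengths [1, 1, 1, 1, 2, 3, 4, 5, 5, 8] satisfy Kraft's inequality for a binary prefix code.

Kraft inequality: Σ 2^(-l_i) ≤ 1 for prefix-free code
Calculating: 2^(-1) + 2^(-1) + 2^(-1) + 2^(-1) + 2^(-2) + 2^(-3) + 2^(-4) + 2^(-5) + 2^(-5) + 2^(-8)
= 0.5 + 0.5 + 0.5 + 0.5 + 0.25 + 0.125 + 0.0625 + 0.03125 + 0.03125 + 0.00390625
= 2.5039
Since 2.5039 > 1, prefix-free code does not exist


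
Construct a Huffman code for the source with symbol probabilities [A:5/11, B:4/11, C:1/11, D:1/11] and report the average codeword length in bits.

Huffman tree construction:
Combine smallest probabilities repeatedly
Resulting codes:
  A: 0 (length 1)
  B: 11 (length 2)
  C: 100 (length 3)
  D: 101 (length 3)
Average length = Σ p(s) × length(s) = 1.7273 bits


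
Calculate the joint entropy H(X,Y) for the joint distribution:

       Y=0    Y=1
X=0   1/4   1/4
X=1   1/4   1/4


H(X,Y) = -Σ p(x,y) log₂ p(x,y)
  p(0,0)=1/4: -0.2500 × log₂(0.2500) = 0.5000
  p(0,1)=1/4: -0.2500 × log₂(0.2500) = 0.5000
  p(1,0)=1/4: -0.2500 × log₂(0.2500) = 0.5000
  p(1,1)=1/4: -0.2500 × log₂(0.2500) = 0.5000
H(X,Y) = 2.0000 bits


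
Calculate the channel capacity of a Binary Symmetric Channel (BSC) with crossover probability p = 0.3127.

For BSC with error probability p:
C = 1 - H(p) where H(p) is binary entropy
H(0.3127) = -0.3127 × log₂(0.3127) - 0.6873 × log₂(0.6873)
H(p) = 0.8963
C = 1 - 0.8963 = 0.1037 bits/use


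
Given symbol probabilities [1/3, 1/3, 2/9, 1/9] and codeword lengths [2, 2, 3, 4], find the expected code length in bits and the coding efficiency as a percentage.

Average length L = Σ p_i × l_i = 2.4444 bits
Entropy H = 1.8911 bits
Efficiency η = H/L × 100% = 77.36%


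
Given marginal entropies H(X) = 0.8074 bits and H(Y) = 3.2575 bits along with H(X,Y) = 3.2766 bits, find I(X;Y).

I(X;Y) = H(X) + H(Y) - H(X,Y)
I(X;Y) = 0.8074 + 3.2575 - 3.2766 = 0.7883 bits


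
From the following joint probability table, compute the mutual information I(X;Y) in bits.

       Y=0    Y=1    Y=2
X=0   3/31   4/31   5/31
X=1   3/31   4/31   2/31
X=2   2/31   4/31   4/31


H(X) = 1.5746, H(Y) = 1.5647, H(X,Y) = 3.1116
I(X;Y) = H(X) + H(Y) - H(X,Y) = 0.0277 bits


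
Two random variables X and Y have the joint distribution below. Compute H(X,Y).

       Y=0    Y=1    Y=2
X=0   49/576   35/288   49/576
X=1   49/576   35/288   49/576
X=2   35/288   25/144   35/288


H(X,Y) = -Σ p(x,y) log₂ p(x,y)
  p(0,0)=49/576: -0.0851 × log₂(0.0851) = 0.3024
  p(0,1)=35/288: -0.1215 × log₂(0.1215) = 0.3695
  p(0,2)=49/576: -0.0851 × log₂(0.0851) = 0.3024
  p(1,0)=49/576: -0.0851 × log₂(0.0851) = 0.3024
  p(1,1)=35/288: -0.1215 × log₂(0.1215) = 0.3695
  p(1,2)=49/576: -0.0851 × log₂(0.0851) = 0.3024
  p(2,0)=35/288: -0.1215 × log₂(0.1215) = 0.3695
  p(2,1)=25/144: -0.1736 × log₂(0.1736) = 0.4386
  p(2,2)=35/288: -0.1215 × log₂(0.1215) = 0.3695
H(X,Y) = 3.1264 bits


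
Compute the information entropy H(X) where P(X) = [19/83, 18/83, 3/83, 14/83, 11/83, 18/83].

H(X) = -Σ p(x) log₂ p(x)
  -19/83 × log₂(19/83) = 0.4869
  -18/83 × log₂(18/83) = 0.4782
  -3/83 × log₂(3/83) = 0.1731
  -14/83 × log₂(14/83) = 0.4331
  -11/83 × log₂(11/83) = 0.3864
  -18/83 × log₂(18/83) = 0.4782
H(X) = 2.4360 bits


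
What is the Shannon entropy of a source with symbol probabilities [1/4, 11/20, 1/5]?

H(X) = -Σ p(x) log₂ p(x)
  -1/4 × log₂(1/4) = 0.5000
  -11/20 × log₂(11/20) = 0.4744
  -1/5 × log₂(1/5) = 0.4644
H(X) = 1.4388 bits


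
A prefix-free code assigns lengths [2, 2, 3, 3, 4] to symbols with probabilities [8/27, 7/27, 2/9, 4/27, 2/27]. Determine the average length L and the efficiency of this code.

Average length L = Σ p_i × l_i = 2.5185 bits
Entropy H = 2.1934 bits
Efficiency η = H/L × 100% = 87.09%


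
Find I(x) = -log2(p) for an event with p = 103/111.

Information content I(x) = -log₂(p(x))
I = -log₂(103/111) = -log₂(0.9279)
I = 0.1079 bits


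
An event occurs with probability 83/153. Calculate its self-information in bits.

Information content I(x) = -log₂(p(x))
I = -log₂(83/153) = -log₂(0.5425)
I = 0.8823 bits


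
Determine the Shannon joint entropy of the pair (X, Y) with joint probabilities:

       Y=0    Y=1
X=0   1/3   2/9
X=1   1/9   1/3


H(X,Y) = -Σ p(x,y) log₂ p(x,y)
  p(0,0)=1/3: -0.3333 × log₂(0.3333) = 0.5283
  p(0,1)=2/9: -0.2222 × log₂(0.2222) = 0.4822
  p(1,0)=1/9: -0.1111 × log₂(0.1111) = 0.3522
  p(1,1)=1/3: -0.3333 × log₂(0.3333) = 0.5283
H(X,Y) = 1.8911 bits


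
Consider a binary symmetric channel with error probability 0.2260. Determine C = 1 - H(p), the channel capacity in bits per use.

For BSC with error probability p:
C = 1 - H(p) where H(p) is binary entropy
H(0.2260) = -0.2260 × log₂(0.2260) - 0.7740 × log₂(0.7740)
H(p) = 0.7710
C = 1 - 0.7710 = 0.2290 bits/use


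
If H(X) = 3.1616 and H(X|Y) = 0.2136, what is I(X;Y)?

I(X;Y) = H(X) - H(X|Y)
I(X;Y) = 3.1616 - 0.2136 = 2.948 bits


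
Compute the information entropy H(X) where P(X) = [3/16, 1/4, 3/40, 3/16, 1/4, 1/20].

H(X) = -Σ p(x) log₂ p(x)
  -3/16 × log₂(3/16) = 0.4528
  -1/4 × log₂(1/4) = 0.5000
  -3/40 × log₂(3/40) = 0.2803
  -3/16 × log₂(3/16) = 0.4528
  -1/4 × log₂(1/4) = 0.5000
  -1/20 × log₂(1/20) = 0.2161
H(X) = 2.4020 bits


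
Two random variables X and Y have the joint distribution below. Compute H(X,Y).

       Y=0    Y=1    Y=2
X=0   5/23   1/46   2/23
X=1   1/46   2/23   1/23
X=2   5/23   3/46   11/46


H(X,Y) = -Σ p(x,y) log₂ p(x,y)
  p(0,0)=5/23: -0.2174 × log₂(0.2174) = 0.4786
  p(0,1)=1/46: -0.0217 × log₂(0.0217) = 0.1201
  p(0,2)=2/23: -0.0870 × log₂(0.0870) = 0.3064
  p(1,0)=1/46: -0.0217 × log₂(0.0217) = 0.1201
  p(1,1)=2/23: -0.0870 × log₂(0.0870) = 0.3064
  p(1,2)=1/23: -0.0435 × log₂(0.0435) = 0.1967
  p(2,0)=5/23: -0.2174 × log₂(0.2174) = 0.4786
  p(2,1)=3/46: -0.0652 × log₂(0.0652) = 0.2569
  p(2,2)=11/46: -0.2391 × log₂(0.2391) = 0.4936
H(X,Y) = 2.7573 bits


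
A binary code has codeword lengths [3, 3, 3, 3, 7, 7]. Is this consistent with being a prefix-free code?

Kraft inequality: Σ 2^(-l_i) ≤ 1 for prefix-free code
Calculating: 2^(-3) + 2^(-3) + 2^(-3) + 2^(-3) + 2^(-7) + 2^(-7)
= 0.125 + 0.125 + 0.125 + 0.125 + 0.0078125 + 0.0078125
= 0.5156
Since 0.5156 ≤ 1, prefix-free code exists


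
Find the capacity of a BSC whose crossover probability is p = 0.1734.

For BSC with error probability p:
C = 1 - H(p) where H(p) is binary entropy
H(0.1734) = -0.1734 × log₂(0.1734) - 0.8266 × log₂(0.8266)
H(p) = 0.6654
C = 1 - 0.6654 = 0.3346 bits/use


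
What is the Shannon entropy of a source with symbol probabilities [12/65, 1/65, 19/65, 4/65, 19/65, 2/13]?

H(X) = -Σ p(x) log₂ p(x)
  -12/65 × log₂(12/65) = 0.4500
  -1/65 × log₂(1/65) = 0.0927
  -19/65 × log₂(19/65) = 0.5187
  -4/65 × log₂(4/65) = 0.2475
  -19/65 × log₂(19/65) = 0.5187
  -2/13 × log₂(2/13) = 0.4155
H(X) = 2.2430 bits


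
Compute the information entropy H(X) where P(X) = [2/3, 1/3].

H(X) = -Σ p(x) log₂ p(x)
  -2/3 × log₂(2/3) = 0.3900
  -1/3 × log₂(1/3) = 0.5283
H(X) = 0.9183 bits


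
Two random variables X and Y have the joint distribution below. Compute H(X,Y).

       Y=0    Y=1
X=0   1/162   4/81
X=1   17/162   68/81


H(X,Y) = -Σ p(x,y) log₂ p(x,y)
  p(0,0)=1/162: -0.0062 × log₂(0.0062) = 0.0453
  p(0,1)=4/81: -0.0494 × log₂(0.0494) = 0.2143
  p(1,0)=17/162: -0.1049 × log₂(0.1049) = 0.3413
  p(1,1)=68/81: -0.8395 × log₂(0.8395) = 0.2119
H(X,Y) = 0.8128 bits


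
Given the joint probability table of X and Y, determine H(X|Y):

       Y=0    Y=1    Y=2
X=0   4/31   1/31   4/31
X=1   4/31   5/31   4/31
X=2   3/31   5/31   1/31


H(X|Y) = Σ_y p(y) H(X|Y=y)
  p(Y=0) = 11/31, H(X|Y=0) = 1.5726
  p(Y=1) = 11/31, H(X|Y=1) = 1.3486
  p(Y=2) = 9/31, H(X|Y=2) = 1.3921
H(X|Y) = 0.3548×1.5726 + 0.3548×1.3486 + 0.2903×1.3921 = 1.4407 bits


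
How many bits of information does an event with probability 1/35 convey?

Information content I(x) = -log₂(p(x))
I = -log₂(1/35) = -log₂(0.0286)
I = 5.1293 bits


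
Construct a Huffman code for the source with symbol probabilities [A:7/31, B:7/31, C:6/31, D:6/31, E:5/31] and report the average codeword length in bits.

Huffman tree construction:
Combine smallest probabilities repeatedly
Resulting codes:
  A: 01 (length 2)
  B: 10 (length 2)
  C: 111 (length 3)
  D: 00 (length 2)
  E: 110 (length 3)
Average length = Σ p(s) × length(s) = 2.3548 bits


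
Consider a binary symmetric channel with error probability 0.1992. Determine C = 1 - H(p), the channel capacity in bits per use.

For BSC with error probability p:
C = 1 - H(p) where H(p) is binary entropy
H(0.1992) = -0.1992 × log₂(0.1992) - 0.8008 × log₂(0.8008)
H(p) = 0.7203
C = 1 - 0.7203 = 0.2797 bits/use


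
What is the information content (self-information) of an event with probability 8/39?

Information content I(x) = -log₂(p(x))
I = -log₂(8/39) = -log₂(0.2051)
I = 2.2854 bits


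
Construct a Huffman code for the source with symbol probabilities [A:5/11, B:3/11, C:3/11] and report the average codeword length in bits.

Huffman tree construction:
Combine smallest probabilities repeatedly
Resulting codes:
  A: 0 (length 1)
  B: 10 (length 2)
  C: 11 (length 2)
Average length = Σ p(s) × length(s) = 1.5455 bits


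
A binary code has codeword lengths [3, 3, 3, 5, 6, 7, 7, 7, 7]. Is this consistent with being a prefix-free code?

Kraft inequality: Σ 2^(-l_i) ≤ 1 for prefix-free code
Calculating: 2^(-3) + 2^(-3) + 2^(-3) + 2^(-5) + 2^(-6) + 2^(-7) + 2^(-7) + 2^(-7) + 2^(-7)
= 0.125 + 0.125 + 0.125 + 0.03125 + 0.015625 + 0.0078125 + 0.0078125 + 0.0078125 + 0.0078125
= 0.4531
Since 0.4531 ≤ 1, prefix-free code exists


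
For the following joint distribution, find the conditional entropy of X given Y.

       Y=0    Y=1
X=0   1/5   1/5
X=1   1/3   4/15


H(X|Y) = Σ_y p(y) H(X|Y=y)
  p(Y=0) = 8/15, H(X|Y=0) = 0.9544
  p(Y=1) = 7/15, H(X|Y=1) = 0.9852
H(X|Y) = 0.5333×0.9544 + 0.4667×0.9852 = 0.9688 bits


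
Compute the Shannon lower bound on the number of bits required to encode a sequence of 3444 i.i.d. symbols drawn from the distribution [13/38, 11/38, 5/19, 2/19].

Entropy H = 1.8959 bits/symbol
Minimum bits = H × n = 1.8959 × 3444
= 6529.33 bits


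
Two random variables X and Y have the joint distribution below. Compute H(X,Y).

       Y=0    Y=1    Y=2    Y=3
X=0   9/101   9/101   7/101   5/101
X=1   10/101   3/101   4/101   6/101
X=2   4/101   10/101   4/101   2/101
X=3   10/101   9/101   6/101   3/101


H(X,Y) = -Σ p(x,y) log₂ p(x,y)
  p(0,0)=9/101: -0.0891 × log₂(0.0891) = 0.3108
  p(0,1)=9/101: -0.0891 × log₂(0.0891) = 0.3108
  p(0,2)=7/101: -0.0693 × log₂(0.0693) = 0.2669
  p(0,3)=5/101: -0.0495 × log₂(0.0495) = 0.2147
  p(1,0)=10/101: -0.0990 × log₂(0.0990) = 0.3303
  p(1,1)=3/101: -0.0297 × log₂(0.0297) = 0.1507
  p(1,2)=4/101: -0.0396 × log₂(0.0396) = 0.1845
  p(1,3)=6/101: -0.0594 × log₂(0.0594) = 0.2420
  p(2,0)=4/101: -0.0396 × log₂(0.0396) = 0.1845
  p(2,1)=10/101: -0.0990 × log₂(0.0990) = 0.3303
  p(2,2)=4/101: -0.0396 × log₂(0.0396) = 0.1845
  p(2,3)=2/101: -0.0198 × log₂(0.0198) = 0.1120
  p(3,0)=10/101: -0.0990 × log₂(0.0990) = 0.3303
  p(3,1)=9/101: -0.0891 × log₂(0.0891) = 0.3108
  p(3,2)=6/101: -0.0594 × log₂(0.0594) = 0.2420
  p(3,3)=3/101: -0.0297 × log₂(0.0297) = 0.1507
H(X,Y) = 3.8559 bits


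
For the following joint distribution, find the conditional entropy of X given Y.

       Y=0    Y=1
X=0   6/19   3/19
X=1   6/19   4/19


H(X|Y) = Σ_y p(y) H(X|Y=y)
  p(Y=0) = 12/19, H(X|Y=0) = 1.0000
  p(Y=1) = 7/19, H(X|Y=1) = 0.9852
H(X|Y) = 0.6316×1.0000 + 0.3684×0.9852 = 0.9946 bits


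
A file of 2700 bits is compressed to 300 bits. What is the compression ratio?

Compression ratio = Original / Compressed
= 2700 / 300 = 9.00:1


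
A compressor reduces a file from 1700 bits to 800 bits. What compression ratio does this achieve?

Compression ratio = Original / Compressed
= 1700 / 800 = 2.12:1


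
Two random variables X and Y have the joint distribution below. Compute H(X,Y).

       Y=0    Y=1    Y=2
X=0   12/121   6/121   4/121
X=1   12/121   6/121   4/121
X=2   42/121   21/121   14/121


H(X,Y) = -Σ p(x,y) log₂ p(x,y)
  p(0,0)=12/121: -0.0992 × log₂(0.0992) = 0.3306
  p(0,1)=6/121: -0.0496 × log₂(0.0496) = 0.2149
  p(0,2)=4/121: -0.0331 × log₂(0.0331) = 0.1626
  p(1,0)=12/121: -0.0992 × log₂(0.0992) = 0.3306
  p(1,1)=6/121: -0.0496 × log₂(0.0496) = 0.2149
  p(1,2)=4/121: -0.0331 × log₂(0.0331) = 0.1626
  p(2,0)=42/121: -0.3471 × log₂(0.3471) = 0.5299
  p(2,1)=21/121: -0.1736 × log₂(0.1736) = 0.4385
  p(2,2)=14/121: -0.1157 × log₂(0.1157) = 0.3600
H(X,Y) = 2.7447 bits


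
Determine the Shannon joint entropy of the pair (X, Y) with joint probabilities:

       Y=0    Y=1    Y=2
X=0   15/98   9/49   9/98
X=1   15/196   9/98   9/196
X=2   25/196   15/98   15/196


H(X,Y) = -Σ p(x,y) log₂ p(x,y)
  p(0,0)=15/98: -0.1531 × log₂(0.1531) = 0.4145
  p(0,1)=9/49: -0.1837 × log₂(0.1837) = 0.4490
  p(0,2)=9/98: -0.0918 × log₂(0.0918) = 0.3164
  p(1,0)=15/196: -0.0765 × log₂(0.0765) = 0.2838
  p(1,1)=9/98: -0.0918 × log₂(0.0918) = 0.3164
  p(1,2)=9/196: -0.0459 × log₂(0.0459) = 0.2041
  p(2,0)=25/196: -0.1276 × log₂(0.1276) = 0.3789
  p(2,1)=15/98: -0.1531 × log₂(0.1531) = 0.4145
  p(2,2)=15/196: -0.0765 × log₂(0.0765) = 0.2838
H(X,Y) = 3.0612 bits


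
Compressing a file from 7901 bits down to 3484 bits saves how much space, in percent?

Space savings = (1 - Compressed/Original) × 100%
= (1 - 3484/7901) × 100%
= 55.90%


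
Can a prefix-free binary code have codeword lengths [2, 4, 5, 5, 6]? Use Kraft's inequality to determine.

Kraft inequality: Σ 2^(-l_i) ≤ 1 for prefix-free code
Calculating: 2^(-2) + 2^(-4) + 2^(-5) + 2^(-5) + 2^(-6)
= 0.25 + 0.0625 + 0.03125 + 0.03125 + 0.015625
= 0.3906
Since 0.3906 ≤ 1, prefix-free code exists


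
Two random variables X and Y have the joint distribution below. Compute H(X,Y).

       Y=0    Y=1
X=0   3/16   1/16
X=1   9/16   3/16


H(X,Y) = -Σ p(x,y) log₂ p(x,y)
  p(0,0)=3/16: -0.1875 × log₂(0.1875) = 0.4528
  p(0,1)=1/16: -0.0625 × log₂(0.0625) = 0.2500
  p(1,0)=9/16: -0.5625 × log₂(0.5625) = 0.4669
  p(1,1)=3/16: -0.1875 × log₂(0.1875) = 0.4528
H(X,Y) = 1.6226 bits


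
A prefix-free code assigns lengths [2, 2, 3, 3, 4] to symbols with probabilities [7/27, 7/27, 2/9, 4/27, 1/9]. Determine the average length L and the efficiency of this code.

Average length L = Σ p_i × l_i = 2.5926 bits
Entropy H = 2.2524 bits
Efficiency η = H/L × 100% = 86.88%


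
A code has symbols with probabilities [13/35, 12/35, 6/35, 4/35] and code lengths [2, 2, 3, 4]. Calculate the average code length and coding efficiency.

Average length L = Σ p_i × l_i = 2.4000 bits
Entropy H = 1.8540 bits
Efficiency η = H/L × 100% = 77.25%


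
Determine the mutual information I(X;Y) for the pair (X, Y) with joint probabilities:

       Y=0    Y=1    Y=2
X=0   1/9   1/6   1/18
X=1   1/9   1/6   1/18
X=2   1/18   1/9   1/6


H(X) = 1.5850, H(Y) = 1.5466, H(X,Y) = 3.0441
I(X;Y) = H(X) + H(Y) - H(X,Y) = 0.0875 bits


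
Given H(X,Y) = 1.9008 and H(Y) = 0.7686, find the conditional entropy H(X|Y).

Chain rule: H(X,Y) = H(X|Y) + H(Y)
H(X|Y) = H(X,Y) - H(Y) = 1.9008 - 0.7686 = 1.1322 bits


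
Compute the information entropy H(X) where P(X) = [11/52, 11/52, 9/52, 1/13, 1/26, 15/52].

H(X) = -Σ p(x) log₂ p(x)
  -11/52 × log₂(11/52) = 0.4741
  -11/52 × log₂(11/52) = 0.4741
  -9/52 × log₂(9/52) = 0.4380
  -1/13 × log₂(1/13) = 0.2846
  -1/26 × log₂(1/26) = 0.1808
  -15/52 × log₂(15/52) = 0.5174
H(X) = 2.3689 bits


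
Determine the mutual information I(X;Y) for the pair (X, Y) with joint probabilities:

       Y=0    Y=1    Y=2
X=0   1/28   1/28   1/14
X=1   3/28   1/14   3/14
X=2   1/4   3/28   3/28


H(X) = 1.4445, H(Y) = 1.5353, H(X,Y) = 2.8993
I(X;Y) = H(X) + H(Y) - H(X,Y) = 0.0805 bits


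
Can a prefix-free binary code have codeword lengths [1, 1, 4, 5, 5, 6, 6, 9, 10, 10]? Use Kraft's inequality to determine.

Kraft inequality: Σ 2^(-l_i) ≤ 1 for prefix-free code
Calculating: 2^(-1) + 2^(-1) + 2^(-4) + 2^(-5) + 2^(-5) + 2^(-6) + 2^(-6) + 2^(-9) + 2^(-10) + 2^(-10)
= 0.5 + 0.5 + 0.0625 + 0.03125 + 0.03125 + 0.015625 + 0.015625 + 0.001953125 + 0.0009765625 + 0.0009765625
= 1.1602
Since 1.1602 > 1, prefix-free code does not exist


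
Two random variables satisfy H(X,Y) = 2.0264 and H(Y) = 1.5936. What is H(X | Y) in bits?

Chain rule: H(X,Y) = H(X|Y) + H(Y)
H(X|Y) = H(X,Y) - H(Y) = 2.0264 - 1.5936 = 0.4328 bits


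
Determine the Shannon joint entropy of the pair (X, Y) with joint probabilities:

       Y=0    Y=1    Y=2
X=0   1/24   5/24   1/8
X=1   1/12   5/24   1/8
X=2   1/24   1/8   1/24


H(X,Y) = -Σ p(x,y) log₂ p(x,y)
  p(0,0)=1/24: -0.0417 × log₂(0.0417) = 0.1910
  p(0,1)=5/24: -0.2083 × log₂(0.2083) = 0.4715
  p(0,2)=1/8: -0.1250 × log₂(0.1250) = 0.3750
  p(1,0)=1/12: -0.0833 × log₂(0.0833) = 0.2987
  p(1,1)=5/24: -0.2083 × log₂(0.2083) = 0.4715
  p(1,2)=1/8: -0.1250 × log₂(0.1250) = 0.3750
  p(2,0)=1/24: -0.0417 × log₂(0.0417) = 0.1910
  p(2,1)=1/8: -0.1250 × log₂(0.1250) = 0.3750
  p(2,2)=1/24: -0.0417 × log₂(0.0417) = 0.1910
H(X,Y) = 2.9398 bits


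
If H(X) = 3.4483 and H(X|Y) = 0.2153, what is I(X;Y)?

I(X;Y) = H(X) - H(X|Y)
I(X;Y) = 3.4483 - 0.2153 = 3.233 bits


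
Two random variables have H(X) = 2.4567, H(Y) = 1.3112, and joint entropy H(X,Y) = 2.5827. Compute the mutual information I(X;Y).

I(X;Y) = H(X) + H(Y) - H(X,Y)
I(X;Y) = 2.4567 + 1.3112 - 2.5827 = 1.1852 bits


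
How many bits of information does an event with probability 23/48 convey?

Information content I(x) = -log₂(p(x))
I = -log₂(23/48) = -log₂(0.4792)
I = 1.0614 bits


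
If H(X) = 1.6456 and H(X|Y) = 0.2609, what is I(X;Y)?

I(X;Y) = H(X) - H(X|Y)
I(X;Y) = 1.6456 - 0.2609 = 1.3847 bits


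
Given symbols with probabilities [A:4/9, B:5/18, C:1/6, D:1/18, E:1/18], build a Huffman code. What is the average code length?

Huffman tree construction:
Combine smallest probabilities repeatedly
Resulting codes:
  A: 0 (length 1)
  B: 10 (length 2)
  C: 111 (length 3)
  D: 1100 (length 4)
  E: 1101 (length 4)
Average length = Σ p(s) × length(s) = 1.9444 bits


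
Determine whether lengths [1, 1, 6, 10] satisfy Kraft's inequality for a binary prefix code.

Kraft inequality: Σ 2^(-l_i) ≤ 1 for prefix-free code
Calculating: 2^(-1) + 2^(-1) + 2^(-6) + 2^(-10)
= 0.5 + 0.5 + 0.015625 + 0.0009765625
= 1.0166
Since 1.0166 > 1, prefix-free code does not exist


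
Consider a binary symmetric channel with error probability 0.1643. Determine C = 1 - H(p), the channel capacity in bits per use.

For BSC with error probability p:
C = 1 - H(p) where H(p) is binary entropy
H(0.1643) = -0.1643 × log₂(0.1643) - 0.8357 × log₂(0.8357)
H(p) = 0.6445
C = 1 - 0.6445 = 0.3555 bits/use


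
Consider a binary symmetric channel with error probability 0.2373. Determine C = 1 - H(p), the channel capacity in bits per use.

For BSC with error probability p:
C = 1 - H(p) where H(p) is binary entropy
H(0.2373) = -0.2373 × log₂(0.2373) - 0.7627 × log₂(0.7627)
H(p) = 0.7905
C = 1 - 0.7905 = 0.2095 bits/use


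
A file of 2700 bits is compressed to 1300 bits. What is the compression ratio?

Compression ratio = Original / Compressed
= 2700 / 1300 = 2.08:1


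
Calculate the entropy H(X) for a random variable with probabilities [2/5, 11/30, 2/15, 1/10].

H(X) = -Σ p(x) log₂ p(x)
  -2/5 × log₂(2/5) = 0.5288
  -11/30 × log₂(11/30) = 0.5307
  -2/15 × log₂(2/15) = 0.3876
  -1/10 × log₂(1/10) = 0.3322
H(X) = 1.7793 bits


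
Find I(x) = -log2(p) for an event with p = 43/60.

Information content I(x) = -log₂(p(x))
I = -log₂(43/60) = -log₂(0.7167)
I = 0.4806 bits


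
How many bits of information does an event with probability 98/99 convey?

Information content I(x) = -log₂(p(x))
I = -log₂(98/99) = -log₂(0.9899)
I = 0.0146 bits


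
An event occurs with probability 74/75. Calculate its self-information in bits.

Information content I(x) = -log₂(p(x))
I = -log₂(74/75) = -log₂(0.9867)
I = 0.0194 bits


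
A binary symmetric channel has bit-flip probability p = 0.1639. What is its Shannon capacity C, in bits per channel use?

For BSC with error probability p:
C = 1 - H(p) where H(p) is binary entropy
H(0.1639) = -0.1639 × log₂(0.1639) - 0.8361 × log₂(0.8361)
H(p) = 0.6436
C = 1 - 0.6436 = 0.3564 bits/use


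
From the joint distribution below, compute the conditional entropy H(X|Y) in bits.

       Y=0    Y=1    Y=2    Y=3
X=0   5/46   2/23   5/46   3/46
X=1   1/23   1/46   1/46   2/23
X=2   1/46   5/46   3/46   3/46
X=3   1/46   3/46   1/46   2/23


H(X|Y) = Σ_y p(y) H(X|Y=y)
  p(Y=0) = 9/46, H(X|Y=0) = 1.6577
  p(Y=1) = 13/46, H(X|Y=1) = 1.8262
  p(Y=2) = 5/23, H(X|Y=2) = 1.6855
  p(Y=3) = 7/23, H(X|Y=3) = 1.9852
H(X|Y) = 0.1957×1.6577 + 0.2826×1.8262 + 0.2174×1.6855 + 0.3043×1.9852 = 1.8111 bits


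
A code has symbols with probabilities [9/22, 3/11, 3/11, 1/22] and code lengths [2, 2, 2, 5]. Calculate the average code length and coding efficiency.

Average length L = Σ p_i × l_i = 2.1364 bits
Entropy H = 1.7527 bits
Efficiency η = H/L × 100% = 82.04%


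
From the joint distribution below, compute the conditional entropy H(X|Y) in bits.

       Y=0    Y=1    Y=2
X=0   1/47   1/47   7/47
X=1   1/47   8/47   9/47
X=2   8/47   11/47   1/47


H(X|Y) = Σ_y p(y) H(X|Y=y)
  p(Y=0) = 10/47, H(X|Y=0) = 0.9219
  p(Y=1) = 20/47, H(X|Y=1) = 1.2192
  p(Y=2) = 17/47, H(X|Y=2) = 1.2533
H(X|Y) = 0.2128×0.9219 + 0.4255×1.2192 + 0.3617×1.2533 = 1.1683 bits


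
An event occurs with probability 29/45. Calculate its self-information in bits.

Information content I(x) = -log₂(p(x))
I = -log₂(29/45) = -log₂(0.6444)
I = 0.6339 bits


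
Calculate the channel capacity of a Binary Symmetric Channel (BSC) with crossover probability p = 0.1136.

For BSC with error probability p:
C = 1 - H(p) where H(p) is binary entropy
H(0.1136) = -0.1136 × log₂(0.1136) - 0.8864 × log₂(0.8864)
H(p) = 0.5107
C = 1 - 0.5107 = 0.4893 bits/use


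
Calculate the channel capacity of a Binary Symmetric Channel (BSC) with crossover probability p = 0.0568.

For BSC with error probability p:
C = 1 - H(p) where H(p) is binary entropy
H(0.0568) = -0.0568 × log₂(0.0568) - 0.9432 × log₂(0.9432)
H(p) = 0.3146
C = 1 - 0.3146 = 0.6854 bits/use


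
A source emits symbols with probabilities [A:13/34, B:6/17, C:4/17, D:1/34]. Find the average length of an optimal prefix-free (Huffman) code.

Huffman tree construction:
Combine smallest probabilities repeatedly
Resulting codes:
  A: 0 (length 1)
  B: 11 (length 2)
  C: 101 (length 3)
  D: 100 (length 3)
Average length = Σ p(s) × length(s) = 1.8824 bits


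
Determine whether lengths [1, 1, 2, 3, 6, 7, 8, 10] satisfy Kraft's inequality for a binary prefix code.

Kraft inequality: Σ 2^(-l_i) ≤ 1 for prefix-free code
Calculating: 2^(-1) + 2^(-1) + 2^(-2) + 2^(-3) + 2^(-6) + 2^(-7) + 2^(-8) + 2^(-10)
= 0.5 + 0.5 + 0.25 + 0.125 + 0.015625 + 0.0078125 + 0.00390625 + 0.0009765625
= 1.4033
Since 1.4033 > 1, prefix-free code does not exist


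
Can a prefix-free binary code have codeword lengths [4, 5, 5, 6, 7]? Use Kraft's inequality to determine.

Kraft inequality: Σ 2^(-l_i) ≤ 1 for prefix-free code
Calculating: 2^(-4) + 2^(-5) + 2^(-5) + 2^(-6) + 2^(-7)
= 0.0625 + 0.03125 + 0.03125 + 0.015625 + 0.0078125
= 0.1484
Since 0.1484 ≤ 1, prefix-free code exists


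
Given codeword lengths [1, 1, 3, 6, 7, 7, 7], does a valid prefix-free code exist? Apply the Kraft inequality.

Kraft inequality: Σ 2^(-l_i) ≤ 1 for prefix-free code
Calculating: 2^(-1) + 2^(-1) + 2^(-3) + 2^(-6) + 2^(-7) + 2^(-7) + 2^(-7)
= 0.5 + 0.5 + 0.125 + 0.015625 + 0.0078125 + 0.0078125 + 0.0078125
= 1.1641
Since 1.1641 > 1, prefix-free code does not exist


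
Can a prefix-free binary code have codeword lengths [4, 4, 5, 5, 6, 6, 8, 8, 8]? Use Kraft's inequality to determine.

Kraft inequality: Σ 2^(-l_i) ≤ 1 for prefix-free code
Calculating: 2^(-4) + 2^(-4) + 2^(-5) + 2^(-5) + 2^(-6) + 2^(-6) + 2^(-8) + 2^(-8) + 2^(-8)
= 0.0625 + 0.0625 + 0.03125 + 0.03125 + 0.015625 + 0.015625 + 0.00390625 + 0.00390625 + 0.00390625
= 0.2305
Since 0.2305 ≤ 1, prefix-free code exists


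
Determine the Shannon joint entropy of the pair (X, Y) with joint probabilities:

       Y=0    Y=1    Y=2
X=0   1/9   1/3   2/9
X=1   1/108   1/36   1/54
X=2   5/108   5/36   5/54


H(X,Y) = -Σ p(x,y) log₂ p(x,y)
  p(0,0)=1/9: -0.1111 × log₂(0.1111) = 0.3522
  p(0,1)=1/3: -0.3333 × log₂(0.3333) = 0.5283
  p(0,2)=2/9: -0.2222 × log₂(0.2222) = 0.4822
  p(1,0)=1/108: -0.0093 × log₂(0.0093) = 0.0625
  p(1,1)=1/36: -0.0278 × log₂(0.0278) = 0.1436
  p(1,2)=1/54: -0.0185 × log₂(0.0185) = 0.1066
  p(2,0)=5/108: -0.0463 × log₂(0.0463) = 0.2052
  p(2,1)=5/36: -0.1389 × log₂(0.1389) = 0.3956
  p(2,2)=5/54: -0.0926 × log₂(0.0926) = 0.3179
H(X,Y) = 2.5941 bits


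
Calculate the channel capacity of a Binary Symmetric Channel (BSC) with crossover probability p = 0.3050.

For BSC with error probability p:
C = 1 - H(p) where H(p) is binary entropy
H(0.3050) = -0.3050 × log₂(0.3050) - 0.6950 × log₂(0.6950)
H(p) = 0.8873
C = 1 - 0.8873 = 0.1127 bits/use


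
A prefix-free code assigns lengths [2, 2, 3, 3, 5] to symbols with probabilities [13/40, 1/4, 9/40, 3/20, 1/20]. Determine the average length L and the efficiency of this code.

Average length L = Σ p_i × l_i = 2.5250 bits
Entropy H = 2.1378 bits
Efficiency η = H/L × 100% = 84.67%


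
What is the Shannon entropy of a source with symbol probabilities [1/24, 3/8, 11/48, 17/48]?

H(X) = -Σ p(x) log₂ p(x)
  -1/24 × log₂(1/24) = 0.1910
  -3/8 × log₂(3/8) = 0.5306
  -11/48 × log₂(11/48) = 0.4871
  -17/48 × log₂(17/48) = 0.5304
H(X) = 1.7391 bits


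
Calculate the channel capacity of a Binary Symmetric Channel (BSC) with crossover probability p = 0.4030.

For BSC with error probability p:
C = 1 - H(p) where H(p) is binary entropy
H(0.4030) = -0.4030 × log₂(0.4030) - 0.5970 × log₂(0.5970)
H(p) = 0.9727
C = 1 - 0.9727 = 0.0273 bits/use


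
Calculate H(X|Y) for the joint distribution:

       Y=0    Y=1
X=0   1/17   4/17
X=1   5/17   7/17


H(X|Y) = Σ_y p(y) H(X|Y=y)
  p(Y=0) = 6/17, H(X|Y=0) = 0.6500
  p(Y=1) = 11/17, H(X|Y=1) = 0.9457
H(X|Y) = 0.3529×0.6500 + 0.6471×0.9457 = 0.8413 bits


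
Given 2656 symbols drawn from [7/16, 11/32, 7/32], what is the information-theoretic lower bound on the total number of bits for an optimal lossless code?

Entropy H = 1.5310 bits/symbol
Minimum bits = H × n = 1.5310 × 2656
= 4066.32 bits


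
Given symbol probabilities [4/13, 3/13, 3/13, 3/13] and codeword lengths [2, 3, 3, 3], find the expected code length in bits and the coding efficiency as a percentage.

Average length L = Σ p_i × l_i = 2.6923 bits
Entropy H = 1.9878 bits
Efficiency η = H/L × 100% = 73.83%


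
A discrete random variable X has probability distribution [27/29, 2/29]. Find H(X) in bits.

H(X) = -Σ p(x) log₂ p(x)
  -27/29 × log₂(27/29) = 0.0960
  -2/29 × log₂(2/29) = 0.2661
H(X) = 0.3621 bits


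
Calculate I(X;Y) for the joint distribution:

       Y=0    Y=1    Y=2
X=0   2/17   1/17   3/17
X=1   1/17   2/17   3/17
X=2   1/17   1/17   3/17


H(X) = 1.5799, H(Y) = 1.4681, H(X,Y) = 3.0131
I(X;Y) = H(X) + H(Y) - H(X,Y) = 0.0349 bits


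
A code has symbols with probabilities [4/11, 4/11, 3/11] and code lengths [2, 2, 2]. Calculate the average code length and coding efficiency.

Average length L = Σ p_i × l_i = 2.0000 bits
Entropy H = 1.5726 bits
Efficiency η = H/L × 100% = 78.63%


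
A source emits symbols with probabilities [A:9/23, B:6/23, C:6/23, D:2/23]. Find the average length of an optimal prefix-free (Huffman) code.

Huffman tree construction:
Combine smallest probabilities repeatedly
Resulting codes:
  A: 0 (length 1)
  B: 111 (length 3)
  C: 10 (length 2)
  D: 110 (length 3)
Average length = Σ p(s) × length(s) = 1.9565 bits


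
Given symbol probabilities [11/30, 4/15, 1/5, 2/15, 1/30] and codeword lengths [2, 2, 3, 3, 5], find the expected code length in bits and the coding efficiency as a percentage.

Average length L = Σ p_i × l_i = 2.4333 bits
Entropy H = 2.0548 bits
Efficiency η = H/L × 100% = 84.44%


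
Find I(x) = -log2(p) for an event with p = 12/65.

Information content I(x) = -log₂(p(x))
I = -log₂(12/65) = -log₂(0.1846)
I = 2.4374 bits


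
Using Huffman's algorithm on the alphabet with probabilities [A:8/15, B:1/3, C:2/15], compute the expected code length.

Huffman tree construction:
Combine smallest probabilities repeatedly
Resulting codes:
  A: 1 (length 1)
  B: 01 (length 2)
  C: 00 (length 2)
Average length = Σ p(s) × length(s) = 1.4667 bits


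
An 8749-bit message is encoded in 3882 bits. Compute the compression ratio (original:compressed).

Compression ratio = Original / Compressed
= 8749 / 3882 = 2.25:1


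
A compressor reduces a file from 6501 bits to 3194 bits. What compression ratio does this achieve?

Compression ratio = Original / Compressed
= 6501 / 3194 = 2.04:1


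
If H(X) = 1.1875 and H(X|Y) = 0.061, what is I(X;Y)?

I(X;Y) = H(X) - H(X|Y)
I(X;Y) = 1.1875 - 0.061 = 1.1265 bits


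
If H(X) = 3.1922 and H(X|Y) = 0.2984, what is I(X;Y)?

I(X;Y) = H(X) - H(X|Y)
I(X;Y) = 3.1922 - 0.2984 = 2.8938 bits


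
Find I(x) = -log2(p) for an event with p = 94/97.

Information content I(x) = -log₂(p(x))
I = -log₂(94/97) = -log₂(0.9691)
I = 0.0453 bits


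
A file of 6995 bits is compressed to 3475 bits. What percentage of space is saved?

Space savings = (1 - Compressed/Original) × 100%
= (1 - 3475/6995) × 100%
= 50.32%


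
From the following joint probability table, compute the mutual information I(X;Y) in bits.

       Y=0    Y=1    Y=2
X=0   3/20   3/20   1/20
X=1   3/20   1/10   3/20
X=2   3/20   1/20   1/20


H(X) = 1.5589, H(Y) = 1.5395, H(X,Y) = 3.0332
I(X;Y) = H(X) + H(Y) - H(X,Y) = 0.0652 bits


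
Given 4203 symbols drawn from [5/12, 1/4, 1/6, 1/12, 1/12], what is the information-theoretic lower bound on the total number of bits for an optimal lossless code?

Entropy H = 2.0546 bits/symbol
Minimum bits = H × n = 2.0546 × 4203
= 8635.42 bits


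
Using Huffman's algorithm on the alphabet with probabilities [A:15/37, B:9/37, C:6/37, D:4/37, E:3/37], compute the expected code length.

Huffman tree construction:
Combine smallest probabilities repeatedly
Resulting codes:
  A: 0 (length 1)
  B: 10 (length 2)
  C: 110 (length 3)
  D: 1111 (length 4)
  E: 1110 (length 4)
Average length = Σ p(s) × length(s) = 2.1351 bits


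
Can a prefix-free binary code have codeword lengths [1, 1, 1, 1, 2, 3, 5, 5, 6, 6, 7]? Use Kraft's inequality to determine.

Kraft inequality: Σ 2^(-l_i) ≤ 1 for prefix-free code
Calculating: 2^(-1) + 2^(-1) + 2^(-1) + 2^(-1) + 2^(-2) + 2^(-3) + 2^(-5) + 2^(-5) + 2^(-6) + 2^(-6) + 2^(-7)
= 0.5 + 0.5 + 0.5 + 0.5 + 0.25 + 0.125 + 0.03125 + 0.03125 + 0.015625 + 0.015625 + 0.0078125
= 2.4766
Since 2.4766 > 1, prefix-free code does not exist


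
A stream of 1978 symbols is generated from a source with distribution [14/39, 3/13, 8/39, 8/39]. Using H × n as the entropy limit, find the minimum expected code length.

Entropy H = 1.9564 bits/symbol
Minimum bits = H × n = 1.9564 × 1978
= 3869.70 bits


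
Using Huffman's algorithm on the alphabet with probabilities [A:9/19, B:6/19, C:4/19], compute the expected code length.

Huffman tree construction:
Combine smallest probabilities repeatedly
Resulting codes:
  A: 0 (length 1)
  B: 11 (length 2)
  C: 10 (length 2)
Average length = Σ p(s) × length(s) = 1.5263 bits


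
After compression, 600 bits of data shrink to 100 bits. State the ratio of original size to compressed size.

Compression ratio = Original / Compressed
= 600 / 100 = 6.00:1


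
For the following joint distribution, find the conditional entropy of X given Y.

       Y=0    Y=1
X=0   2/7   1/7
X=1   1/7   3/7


H(X|Y) = Σ_y p(y) H(X|Y=y)
  p(Y=0) = 3/7, H(X|Y=0) = 0.9183
  p(Y=1) = 4/7, H(X|Y=1) = 0.8113
H(X|Y) = 0.4286×0.9183 + 0.5714×0.8113 = 0.8571 bits


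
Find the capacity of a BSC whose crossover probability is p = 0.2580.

For BSC with error probability p:
C = 1 - H(p) where H(p) is binary entropy
H(0.2580) = -0.2580 × log₂(0.2580) - 0.7420 × log₂(0.7420)
H(p) = 0.8237
C = 1 - 0.8237 = 0.1763 bits/use


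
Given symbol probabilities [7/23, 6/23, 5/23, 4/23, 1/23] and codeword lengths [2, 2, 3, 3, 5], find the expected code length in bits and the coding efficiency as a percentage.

Average length L = Σ p_i × l_i = 2.5217 bits
Entropy H = 2.1422 bits
Efficiency η = H/L × 100% = 84.95%


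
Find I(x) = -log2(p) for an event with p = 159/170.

Information content I(x) = -log₂(p(x))
I = -log₂(159/170) = -log₂(0.9353)
I = 0.0965 bits


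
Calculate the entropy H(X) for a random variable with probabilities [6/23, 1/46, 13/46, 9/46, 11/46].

H(X) = -Σ p(x) log₂ p(x)
  -6/23 × log₂(6/23) = 0.5057
  -1/46 × log₂(1/46) = 0.1201
  -13/46 × log₂(13/46) = 0.5152
  -9/46 × log₂(9/46) = 0.4605
  -11/46 × log₂(11/46) = 0.4936
H(X) = 2.0951 bits


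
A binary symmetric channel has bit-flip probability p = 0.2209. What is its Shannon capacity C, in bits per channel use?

For BSC with error probability p:
C = 1 - H(p) where H(p) is binary entropy
H(0.2209) = -0.2209 × log₂(0.2209) - 0.7791 × log₂(0.7791)
H(p) = 0.7618
C = 1 - 0.7618 = 0.2382 bits/use


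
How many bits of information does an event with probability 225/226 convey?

Information content I(x) = -log₂(p(x))
I = -log₂(225/226) = -log₂(0.9956)
I = 0.0064 bits


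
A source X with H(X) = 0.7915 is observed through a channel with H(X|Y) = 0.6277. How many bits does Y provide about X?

I(X;Y) = H(X) - H(X|Y)
I(X;Y) = 0.7915 - 0.6277 = 0.1638 bits


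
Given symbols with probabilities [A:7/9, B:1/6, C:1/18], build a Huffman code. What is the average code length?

Huffman tree construction:
Combine smallest probabilities repeatedly
Resulting codes:
  A: 1 (length 1)
  B: 01 (length 2)
  C: 00 (length 2)
Average length = Σ p(s) × length(s) = 1.2222 bits


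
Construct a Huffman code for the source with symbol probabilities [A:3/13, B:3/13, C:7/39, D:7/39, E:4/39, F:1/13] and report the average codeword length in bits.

Huffman tree construction:
Combine smallest probabilities repeatedly
Resulting codes:
  A: 01 (length 2)
  B: 10 (length 2)
  C: 110 (length 3)
  D: 111 (length 3)
  E: 001 (length 3)
  F: 000 (length 3)
Average length = Σ p(s) × length(s) = 2.5385 bits


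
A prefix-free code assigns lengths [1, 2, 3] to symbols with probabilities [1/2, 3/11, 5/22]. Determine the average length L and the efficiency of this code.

Average length L = Σ p_i × l_i = 1.7273 bits
Entropy H = 1.4970 bits
Efficiency η = H/L × 100% = 86.67%


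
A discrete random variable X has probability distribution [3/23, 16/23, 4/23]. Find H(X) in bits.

H(X) = -Σ p(x) log₂ p(x)
  -3/23 × log₂(3/23) = 0.3833
  -16/23 × log₂(16/23) = 0.3642
  -4/23 × log₂(4/23) = 0.4389
H(X) = 1.1864 bits


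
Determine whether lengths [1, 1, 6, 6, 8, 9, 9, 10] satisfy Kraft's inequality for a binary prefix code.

Kraft inequality: Σ 2^(-l_i) ≤ 1 for prefix-free code
Calculating: 2^(-1) + 2^(-1) + 2^(-6) + 2^(-6) + 2^(-8) + 2^(-9) + 2^(-9) + 2^(-10)
= 0.5 + 0.5 + 0.015625 + 0.015625 + 0.00390625 + 0.001953125 + 0.001953125 + 0.0009765625
= 1.0400
Since 1.0400 > 1, prefix-free code does not exist


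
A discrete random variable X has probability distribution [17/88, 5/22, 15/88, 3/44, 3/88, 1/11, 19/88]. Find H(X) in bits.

H(X) = -Σ p(x) log₂ p(x)
  -17/88 × log₂(17/88) = 0.4582
  -5/22 × log₂(5/22) = 0.4858
  -15/88 × log₂(15/88) = 0.4351
  -3/44 × log₂(3/44) = 0.2642
  -3/88 × log₂(3/88) = 0.1662
  -1/11 × log₂(1/11) = 0.3145
  -19/88 × log₂(19/88) = 0.4775
H(X) = 2.6014 bits


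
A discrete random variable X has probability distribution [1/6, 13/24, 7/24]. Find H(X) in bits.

H(X) = -Σ p(x) log₂ p(x)
  -1/6 × log₂(1/6) = 0.4308
  -13/24 × log₂(13/24) = 0.4791
  -7/24 × log₂(7/24) = 0.5185
H(X) = 1.4284 bits


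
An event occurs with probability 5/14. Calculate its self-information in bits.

Information content I(x) = -log₂(p(x))
I = -log₂(5/14) = -log₂(0.3571)
I = 1.4854 bits


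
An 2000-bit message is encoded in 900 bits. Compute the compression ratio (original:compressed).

Compression ratio = Original / Compressed
= 2000 / 900 = 2.22:1


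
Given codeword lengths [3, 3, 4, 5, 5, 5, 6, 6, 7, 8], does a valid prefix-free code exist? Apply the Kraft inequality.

Kraft inequality: Σ 2^(-l_i) ≤ 1 for prefix-free code
Calculating: 2^(-3) + 2^(-3) + 2^(-4) + 2^(-5) + 2^(-5) + 2^(-5) + 2^(-6) + 2^(-6) + 2^(-7) + 2^(-8)
= 0.125 + 0.125 + 0.0625 + 0.03125 + 0.03125 + 0.03125 + 0.015625 + 0.015625 + 0.0078125 + 0.00390625
= 0.4492
Since 0.4492 ≤ 1, prefix-free code exists


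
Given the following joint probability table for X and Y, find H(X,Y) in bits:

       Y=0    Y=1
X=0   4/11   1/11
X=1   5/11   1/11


H(X,Y) = -Σ p(x,y) log₂ p(x,y)
  p(0,0)=4/11: -0.3636 × log₂(0.3636) = 0.5307
  p(0,1)=1/11: -0.0909 × log₂(0.0909) = 0.3145
  p(1,0)=5/11: -0.4545 × log₂(0.4545) = 0.5170
  p(1,1)=1/11: -0.0909 × log₂(0.0909) = 0.3145
H(X,Y) = 1.6767 bits
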